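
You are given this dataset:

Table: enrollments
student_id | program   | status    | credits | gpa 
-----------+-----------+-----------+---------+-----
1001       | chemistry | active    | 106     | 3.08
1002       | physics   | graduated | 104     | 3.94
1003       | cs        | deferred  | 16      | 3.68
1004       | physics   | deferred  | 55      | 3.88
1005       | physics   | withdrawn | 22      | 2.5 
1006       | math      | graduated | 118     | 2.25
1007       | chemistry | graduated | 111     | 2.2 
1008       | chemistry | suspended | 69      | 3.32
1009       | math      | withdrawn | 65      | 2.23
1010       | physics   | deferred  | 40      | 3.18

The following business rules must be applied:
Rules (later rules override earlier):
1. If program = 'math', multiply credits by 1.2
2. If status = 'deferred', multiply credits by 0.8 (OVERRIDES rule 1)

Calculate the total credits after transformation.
720.4

Step 1: Rule 2 takes priority for records with status = 'deferred'
  - 3 records: 111 × 0.8 = 88.8
Step 2: Rule 1 applies to remaining records with program = 'math'
  - 2 records: 183 × 1.2 = 219.6
Step 3: Other records unchanged: 412
Step 4: Final sum = 88.8 + 219.6 + 412 = 720.4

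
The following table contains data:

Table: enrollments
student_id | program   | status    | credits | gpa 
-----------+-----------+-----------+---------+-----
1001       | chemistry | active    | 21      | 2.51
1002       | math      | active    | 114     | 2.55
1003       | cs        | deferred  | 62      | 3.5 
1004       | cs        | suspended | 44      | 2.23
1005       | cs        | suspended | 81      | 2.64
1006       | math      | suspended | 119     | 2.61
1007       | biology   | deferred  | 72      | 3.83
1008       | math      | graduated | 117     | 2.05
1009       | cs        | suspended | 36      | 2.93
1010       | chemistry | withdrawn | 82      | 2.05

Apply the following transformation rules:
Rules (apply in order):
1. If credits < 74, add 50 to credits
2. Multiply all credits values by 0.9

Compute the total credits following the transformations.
898.2

Step 1: Apply Rule 1 - Add 50 to records with credits < 74
  - 5 records affected: 235 + (5 × 50) = 485
  - Unaffected records: 513
  - Sum after Rule 1: 998
Step 2: Apply Rule 2 - Multiply all by 0.9
  - 998 × 0.9 = 898.2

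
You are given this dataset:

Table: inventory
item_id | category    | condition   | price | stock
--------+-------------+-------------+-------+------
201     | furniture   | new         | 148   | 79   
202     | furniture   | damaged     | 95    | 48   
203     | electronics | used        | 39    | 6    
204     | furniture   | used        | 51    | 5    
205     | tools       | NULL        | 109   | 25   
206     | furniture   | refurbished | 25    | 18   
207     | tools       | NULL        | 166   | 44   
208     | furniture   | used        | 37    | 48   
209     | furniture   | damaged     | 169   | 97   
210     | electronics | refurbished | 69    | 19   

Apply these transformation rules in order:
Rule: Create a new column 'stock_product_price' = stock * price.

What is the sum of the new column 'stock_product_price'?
46700

Step 1: For each record, compute stock * price
Example calculations:
  79 * 148 = 11692
  48 * 95 = 4560
  6 * 39 = 234
  ...
Step 2: Sum all derived values
Step 3: Total = 46700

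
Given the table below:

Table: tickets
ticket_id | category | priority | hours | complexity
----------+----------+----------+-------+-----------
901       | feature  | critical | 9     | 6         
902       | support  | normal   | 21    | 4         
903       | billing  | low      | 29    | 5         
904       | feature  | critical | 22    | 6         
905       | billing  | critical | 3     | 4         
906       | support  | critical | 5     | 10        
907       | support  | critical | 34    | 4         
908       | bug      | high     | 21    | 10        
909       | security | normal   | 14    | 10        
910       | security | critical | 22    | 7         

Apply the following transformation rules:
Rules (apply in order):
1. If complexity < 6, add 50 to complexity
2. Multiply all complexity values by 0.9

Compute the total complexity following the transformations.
239.4

Step 1: Apply Rule 1 - Add 50 to records with complexity < 6
  - 4 records affected: 17 + (4 × 50) = 217
  - Unaffected records: 49
  - Sum after Rule 1: 266
Step 2: Apply Rule 2 - Multiply all by 0.9
  - 266 × 0.9 = 239.4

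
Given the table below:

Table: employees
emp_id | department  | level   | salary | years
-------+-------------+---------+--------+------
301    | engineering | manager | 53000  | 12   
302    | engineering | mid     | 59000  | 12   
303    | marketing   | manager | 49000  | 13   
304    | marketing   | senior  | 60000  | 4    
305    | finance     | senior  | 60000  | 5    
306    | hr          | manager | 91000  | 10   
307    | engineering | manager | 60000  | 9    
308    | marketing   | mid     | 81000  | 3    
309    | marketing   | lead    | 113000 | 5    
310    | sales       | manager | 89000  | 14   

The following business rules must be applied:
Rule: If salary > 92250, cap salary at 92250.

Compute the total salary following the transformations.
694250

Step 1: 1 records have salary > 92250
Step 2: These records originally summed to 113000
Step 3: After capping: 1 × 92250 = 92250
Step 4: Unaffected records sum: 602000
Step 5: Final sum = 92250 + 602000 = 694250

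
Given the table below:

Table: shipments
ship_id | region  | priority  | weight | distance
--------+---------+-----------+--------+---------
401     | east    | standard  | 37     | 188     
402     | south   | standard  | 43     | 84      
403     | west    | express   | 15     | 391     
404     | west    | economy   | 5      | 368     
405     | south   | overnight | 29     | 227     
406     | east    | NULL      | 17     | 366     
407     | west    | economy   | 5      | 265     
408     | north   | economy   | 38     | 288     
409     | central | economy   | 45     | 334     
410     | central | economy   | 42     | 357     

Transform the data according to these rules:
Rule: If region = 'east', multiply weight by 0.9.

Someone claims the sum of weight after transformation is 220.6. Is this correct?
No, the correct result is 270.6.

Step 1: Calculate the correct sum after transformation
Step 2: Apply multiplier 0.9 to records where region = 'east'
Step 3: Correct result = 270.6
Step 4: Claimed result = 220.6
Step 5: 270.6 ≠ 220.6
Conclusion: The claimed result is incorrect. The correct answer is 270.6.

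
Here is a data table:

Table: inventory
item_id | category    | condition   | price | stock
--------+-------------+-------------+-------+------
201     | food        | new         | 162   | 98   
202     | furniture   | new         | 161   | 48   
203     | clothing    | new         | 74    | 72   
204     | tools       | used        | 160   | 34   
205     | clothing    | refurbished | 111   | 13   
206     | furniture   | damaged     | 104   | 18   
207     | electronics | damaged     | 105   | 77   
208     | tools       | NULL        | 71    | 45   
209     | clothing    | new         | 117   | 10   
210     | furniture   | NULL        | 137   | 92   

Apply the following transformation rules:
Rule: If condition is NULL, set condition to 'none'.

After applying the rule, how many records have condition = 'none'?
2

Step 1: Count records where condition IS NULL
Step 2: Found 2 records with NULL condition
Step 3: These records will have condition set to 'none'
Step 4: Records already having condition = 'none': 0
Step 5: Answer: 2 + 0 = 2 records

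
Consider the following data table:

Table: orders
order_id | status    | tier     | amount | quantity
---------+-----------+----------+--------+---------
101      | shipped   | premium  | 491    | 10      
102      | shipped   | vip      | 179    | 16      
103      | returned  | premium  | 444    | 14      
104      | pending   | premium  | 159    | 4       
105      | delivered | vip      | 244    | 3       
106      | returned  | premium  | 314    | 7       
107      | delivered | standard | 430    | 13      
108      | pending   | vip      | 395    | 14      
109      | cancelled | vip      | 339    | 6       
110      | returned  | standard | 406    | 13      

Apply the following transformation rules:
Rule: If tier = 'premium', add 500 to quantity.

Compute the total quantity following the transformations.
2100

Step 1: Count records where tier = 'premium': 4
Step 2: Total bonus added: 4 × 500 = 2000
Step 3: Original sum of quantity: 100
Step 4: Final sum = 100 + 2000 = 2100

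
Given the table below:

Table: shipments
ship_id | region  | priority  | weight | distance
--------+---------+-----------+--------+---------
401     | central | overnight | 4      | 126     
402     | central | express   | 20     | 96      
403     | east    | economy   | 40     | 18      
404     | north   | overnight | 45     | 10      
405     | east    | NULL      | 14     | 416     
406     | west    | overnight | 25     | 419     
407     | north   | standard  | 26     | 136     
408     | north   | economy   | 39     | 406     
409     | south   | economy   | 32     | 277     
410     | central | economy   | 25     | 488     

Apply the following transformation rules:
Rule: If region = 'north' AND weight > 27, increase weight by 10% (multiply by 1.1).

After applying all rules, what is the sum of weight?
278.4

Step 1: Find records where region = 'north' AND weight > 27
Step 2: 2 records match, summing to 84
Step 3: After multiplier: 84 × 1.1 = 92.4
Step 4: Unaffected records sum: 186
Step 5: Final sum = 92.4 + 186 = 278.4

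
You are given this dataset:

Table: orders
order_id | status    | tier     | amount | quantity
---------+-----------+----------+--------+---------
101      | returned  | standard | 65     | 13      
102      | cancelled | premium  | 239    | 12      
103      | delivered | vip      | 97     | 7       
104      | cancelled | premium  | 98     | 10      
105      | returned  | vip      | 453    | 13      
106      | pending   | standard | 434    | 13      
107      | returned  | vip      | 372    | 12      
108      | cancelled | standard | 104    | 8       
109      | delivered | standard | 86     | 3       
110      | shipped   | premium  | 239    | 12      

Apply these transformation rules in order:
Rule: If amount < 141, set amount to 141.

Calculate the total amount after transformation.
2442

Step 1: 5 records have amount < 141
Step 2: These records originally summed to 450
Step 3: After setting to minimum: 5 × 141 = 705
Step 4: Unaffected records sum: 1737
Step 5: Final sum = 705 + 1737 = 2442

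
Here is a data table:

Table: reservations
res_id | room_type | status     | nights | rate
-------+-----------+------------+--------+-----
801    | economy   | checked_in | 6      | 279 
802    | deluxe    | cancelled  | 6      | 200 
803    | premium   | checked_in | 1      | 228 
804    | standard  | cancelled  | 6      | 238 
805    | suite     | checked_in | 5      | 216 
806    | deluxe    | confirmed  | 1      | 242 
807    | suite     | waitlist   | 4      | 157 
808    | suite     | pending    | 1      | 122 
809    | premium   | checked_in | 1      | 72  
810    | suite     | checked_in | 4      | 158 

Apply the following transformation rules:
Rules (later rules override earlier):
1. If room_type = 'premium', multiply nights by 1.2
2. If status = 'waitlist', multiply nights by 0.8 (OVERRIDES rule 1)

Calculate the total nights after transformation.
34.6

Step 1: Rule 2 takes priority for records with status = 'waitlist'
  - 1 records: 4 × 0.8 = 3.2
Step 2: Rule 1 applies to remaining records with room_type = 'premium'
  - 2 records: 2 × 1.2 = 2.4
Step 3: Other records unchanged: 29
Step 4: Final sum = 3.2 + 2.4 + 29 = 34.6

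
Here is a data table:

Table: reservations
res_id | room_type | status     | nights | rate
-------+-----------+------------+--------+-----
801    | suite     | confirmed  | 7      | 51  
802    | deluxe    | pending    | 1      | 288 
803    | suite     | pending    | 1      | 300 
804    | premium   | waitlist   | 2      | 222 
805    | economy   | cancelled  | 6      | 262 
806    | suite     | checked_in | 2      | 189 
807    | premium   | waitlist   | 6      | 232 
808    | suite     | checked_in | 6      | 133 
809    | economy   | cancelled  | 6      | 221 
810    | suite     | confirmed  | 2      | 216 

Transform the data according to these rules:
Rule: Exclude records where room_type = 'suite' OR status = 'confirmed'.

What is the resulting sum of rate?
1225

Step 1: Find records where room_type = 'suite' OR status = 'confirmed'
Step 2: 5 records match, summing to 889
Step 3: Original sum: 2114
Step 4: Remaining sum = 2114 - 889 = 1225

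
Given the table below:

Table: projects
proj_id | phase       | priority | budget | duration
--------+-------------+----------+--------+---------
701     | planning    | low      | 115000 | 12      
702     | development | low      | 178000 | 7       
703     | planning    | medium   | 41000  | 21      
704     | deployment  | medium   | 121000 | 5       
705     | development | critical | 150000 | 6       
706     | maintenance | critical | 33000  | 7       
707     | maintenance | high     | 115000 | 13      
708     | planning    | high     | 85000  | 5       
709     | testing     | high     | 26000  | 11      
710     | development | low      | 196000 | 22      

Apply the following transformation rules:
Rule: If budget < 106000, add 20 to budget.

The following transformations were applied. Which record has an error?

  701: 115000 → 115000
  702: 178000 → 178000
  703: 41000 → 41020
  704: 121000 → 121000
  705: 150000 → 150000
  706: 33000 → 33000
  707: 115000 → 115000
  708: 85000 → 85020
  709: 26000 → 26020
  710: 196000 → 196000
Record 706 has an error. The correct transformed value should be 33020, not 33000.

Step 1: Check each record against the rule
Step 2: Record 706 has budget = 33000
Step 3: Since 33000 < 106000, the bonus should have been applied
Step 4: Correct value = 33020, but claimed value = 33000
Conclusion: Record 706 has the error.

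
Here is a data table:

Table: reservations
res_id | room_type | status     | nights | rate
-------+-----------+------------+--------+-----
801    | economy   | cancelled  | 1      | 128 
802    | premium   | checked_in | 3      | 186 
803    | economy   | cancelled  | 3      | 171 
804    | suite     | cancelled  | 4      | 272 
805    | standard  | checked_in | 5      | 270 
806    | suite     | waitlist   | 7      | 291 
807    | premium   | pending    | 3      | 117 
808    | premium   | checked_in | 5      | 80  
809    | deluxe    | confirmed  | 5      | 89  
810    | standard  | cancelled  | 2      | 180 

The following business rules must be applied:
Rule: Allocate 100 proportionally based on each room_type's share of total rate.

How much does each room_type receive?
deluxe: 4.99, economy: 16.76, premium: 21.47, standard: 25.22, suite: 31.56

Step 1: Calculate total rate = 1784
Step 2: Calculate each room_type's proportion:
  deluxe: 89/1784 = 4.99% → 4.99
  economy: 299/1784 = 16.76% → 16.76
  premium: 383/1784 = 21.47% → 21.47
  standard: 450/1784 = 25.22% → 25.22
  suite: 563/1784 = 31.56% → 31.56
Step 3: Verify: sum of allocations ≈ 100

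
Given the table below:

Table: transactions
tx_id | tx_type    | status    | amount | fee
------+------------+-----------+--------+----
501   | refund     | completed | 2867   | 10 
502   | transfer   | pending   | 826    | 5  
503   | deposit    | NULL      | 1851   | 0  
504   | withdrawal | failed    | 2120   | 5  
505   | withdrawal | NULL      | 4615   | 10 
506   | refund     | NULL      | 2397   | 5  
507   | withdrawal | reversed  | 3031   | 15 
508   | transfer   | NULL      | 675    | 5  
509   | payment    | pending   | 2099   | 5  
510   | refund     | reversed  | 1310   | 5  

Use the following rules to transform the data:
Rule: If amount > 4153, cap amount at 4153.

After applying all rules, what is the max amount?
4153

Step 1: Original maximum amount = 4615
Step 2: Apply cap at 4153
Step 3: 1 records had amount > 4153 and were capped
Step 4: Maximum after transformation = 4153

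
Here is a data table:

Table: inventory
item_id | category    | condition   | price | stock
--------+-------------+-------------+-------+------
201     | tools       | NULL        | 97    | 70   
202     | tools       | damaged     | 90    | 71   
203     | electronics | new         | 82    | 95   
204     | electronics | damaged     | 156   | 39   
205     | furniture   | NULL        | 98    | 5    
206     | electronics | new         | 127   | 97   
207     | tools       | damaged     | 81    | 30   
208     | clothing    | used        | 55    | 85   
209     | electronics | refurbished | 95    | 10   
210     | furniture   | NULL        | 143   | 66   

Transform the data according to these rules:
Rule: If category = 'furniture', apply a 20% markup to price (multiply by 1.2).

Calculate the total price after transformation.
1072.2

Step 1: Records with category = 'furniture' have total price = 241
Step 2: Apply multiplier: 241 × 1.2 = 289.2
Step 3: Other records total: 783
Step 4: Final sum = 289.2 + 783 = 1072.2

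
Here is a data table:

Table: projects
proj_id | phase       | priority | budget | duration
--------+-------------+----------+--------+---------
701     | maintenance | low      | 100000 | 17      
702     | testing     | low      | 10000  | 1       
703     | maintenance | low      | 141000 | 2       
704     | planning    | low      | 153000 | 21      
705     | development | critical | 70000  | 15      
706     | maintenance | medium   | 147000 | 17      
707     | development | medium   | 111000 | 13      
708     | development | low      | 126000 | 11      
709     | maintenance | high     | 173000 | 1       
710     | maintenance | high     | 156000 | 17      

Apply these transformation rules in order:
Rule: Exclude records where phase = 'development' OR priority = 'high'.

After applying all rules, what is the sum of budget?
551000

Step 1: Find records where phase = 'development' OR priority = 'high'
Step 2: 5 records match, summing to 636000
Step 3: Original sum: 1187000
Step 4: Remaining sum = 1187000 - 636000 = 551000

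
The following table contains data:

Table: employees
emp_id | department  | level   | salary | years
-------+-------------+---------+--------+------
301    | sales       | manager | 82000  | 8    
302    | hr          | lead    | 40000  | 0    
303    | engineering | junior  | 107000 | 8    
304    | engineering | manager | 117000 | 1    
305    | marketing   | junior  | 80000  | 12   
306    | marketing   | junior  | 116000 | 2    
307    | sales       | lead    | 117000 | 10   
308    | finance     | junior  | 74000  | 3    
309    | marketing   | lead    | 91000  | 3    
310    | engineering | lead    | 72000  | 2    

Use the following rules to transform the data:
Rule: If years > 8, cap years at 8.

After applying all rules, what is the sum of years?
43

Step 1: 2 records have years > 8
Step 2: These records originally summed to 22
Step 3: After capping: 2 × 8 = 16
Step 4: Unaffected records sum: 27
Step 5: Final sum = 16 + 27 = 43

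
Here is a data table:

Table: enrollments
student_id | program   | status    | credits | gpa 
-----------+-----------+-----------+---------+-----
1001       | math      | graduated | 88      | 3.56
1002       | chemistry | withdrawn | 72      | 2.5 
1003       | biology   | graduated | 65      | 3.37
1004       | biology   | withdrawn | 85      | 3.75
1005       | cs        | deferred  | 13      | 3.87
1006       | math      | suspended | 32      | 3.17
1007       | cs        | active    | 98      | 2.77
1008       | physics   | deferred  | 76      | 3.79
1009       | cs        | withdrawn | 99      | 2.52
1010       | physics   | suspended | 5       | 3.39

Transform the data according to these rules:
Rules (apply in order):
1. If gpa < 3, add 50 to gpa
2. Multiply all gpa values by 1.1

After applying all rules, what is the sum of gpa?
200.96

Step 1: Apply Rule 1 - Add 50 to records with gpa < 3
  - 3 records affected: 7.79 + (3 × 50) = 157.79
  - Unaffected records: 24.9
  - Sum after Rule 1: 182.69
Step 2: Apply Rule 2 - Multiply all by 1.1
  - 182.69 × 1.1 = 200.96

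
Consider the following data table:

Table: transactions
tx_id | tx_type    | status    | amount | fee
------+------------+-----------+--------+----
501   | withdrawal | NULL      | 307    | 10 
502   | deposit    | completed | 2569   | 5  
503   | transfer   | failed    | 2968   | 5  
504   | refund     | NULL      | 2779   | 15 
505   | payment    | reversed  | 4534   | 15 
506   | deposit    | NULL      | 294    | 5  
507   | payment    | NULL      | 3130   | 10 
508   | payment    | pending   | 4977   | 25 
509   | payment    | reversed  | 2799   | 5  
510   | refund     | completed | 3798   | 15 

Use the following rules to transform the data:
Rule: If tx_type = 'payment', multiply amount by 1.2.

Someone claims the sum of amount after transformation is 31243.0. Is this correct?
Yes, the result is correct.

Step 1: Calculate the correct sum after transformation
Step 2: Apply multiplier 1.2 to records where tx_type = 'payment'
Step 3: Correct result = 31243.0
Step 4: Claimed result = 31243.0
Step 5: 31243.0 = 31243.0 ✓
Conclusion: The claimed result is correct.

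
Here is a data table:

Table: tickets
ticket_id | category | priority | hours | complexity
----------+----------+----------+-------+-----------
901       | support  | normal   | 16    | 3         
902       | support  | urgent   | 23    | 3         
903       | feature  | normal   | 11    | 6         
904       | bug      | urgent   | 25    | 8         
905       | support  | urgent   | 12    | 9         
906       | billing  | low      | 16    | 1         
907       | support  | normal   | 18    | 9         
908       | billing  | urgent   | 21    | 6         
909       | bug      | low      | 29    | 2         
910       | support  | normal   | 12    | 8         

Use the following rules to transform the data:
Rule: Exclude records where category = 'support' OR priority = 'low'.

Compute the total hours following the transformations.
57

Step 1: Find records where category = 'support' OR priority = 'low'
Step 2: 7 records match, summing to 126
Step 3: Original sum: 183
Step 4: Remaining sum = 183 - 126 = 57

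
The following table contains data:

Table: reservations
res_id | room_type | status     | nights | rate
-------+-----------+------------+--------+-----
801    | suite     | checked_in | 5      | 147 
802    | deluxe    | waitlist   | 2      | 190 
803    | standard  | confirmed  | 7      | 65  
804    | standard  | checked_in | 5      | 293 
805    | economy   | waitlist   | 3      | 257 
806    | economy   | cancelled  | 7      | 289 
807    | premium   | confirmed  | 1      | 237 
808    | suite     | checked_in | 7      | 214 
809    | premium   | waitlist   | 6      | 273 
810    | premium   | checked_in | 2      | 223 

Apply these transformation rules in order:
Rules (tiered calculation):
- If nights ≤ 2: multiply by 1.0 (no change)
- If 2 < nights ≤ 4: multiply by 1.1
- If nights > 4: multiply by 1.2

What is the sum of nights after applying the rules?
52.7

Step 1: Tier 1 (nights ≤ 2): 3 records, sum = 5 × 1.0 = 5.0
Step 2: Tier 2 (2 < nights ≤ 4): 1 records, sum = 3 × 1.1 = 3.3
Step 3: Tier 3 (nights > 4): 6 records, sum = 37 × 1.2 = 44.4
Step 4: Final sum = 5.0 + 3.3 + 44.4 = 52.7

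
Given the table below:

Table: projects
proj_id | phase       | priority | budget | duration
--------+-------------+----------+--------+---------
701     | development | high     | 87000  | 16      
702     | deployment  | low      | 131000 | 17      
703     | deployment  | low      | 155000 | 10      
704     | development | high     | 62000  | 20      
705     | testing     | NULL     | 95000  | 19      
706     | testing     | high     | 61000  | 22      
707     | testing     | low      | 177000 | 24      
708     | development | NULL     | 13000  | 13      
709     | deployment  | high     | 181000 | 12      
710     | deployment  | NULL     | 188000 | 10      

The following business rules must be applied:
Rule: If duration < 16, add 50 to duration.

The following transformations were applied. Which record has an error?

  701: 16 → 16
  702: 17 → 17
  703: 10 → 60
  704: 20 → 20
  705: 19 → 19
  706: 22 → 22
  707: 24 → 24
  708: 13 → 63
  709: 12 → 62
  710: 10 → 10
Record 710 has an error. The correct transformed value should be 60, not 10.

Step 1: Check each record against the rule
Step 2: Record 710 has duration = 10
Step 3: Since 10 < 16, the bonus should have been applied
Step 4: Correct value = 60, but claimed value = 10
Conclusion: Record 710 has the error.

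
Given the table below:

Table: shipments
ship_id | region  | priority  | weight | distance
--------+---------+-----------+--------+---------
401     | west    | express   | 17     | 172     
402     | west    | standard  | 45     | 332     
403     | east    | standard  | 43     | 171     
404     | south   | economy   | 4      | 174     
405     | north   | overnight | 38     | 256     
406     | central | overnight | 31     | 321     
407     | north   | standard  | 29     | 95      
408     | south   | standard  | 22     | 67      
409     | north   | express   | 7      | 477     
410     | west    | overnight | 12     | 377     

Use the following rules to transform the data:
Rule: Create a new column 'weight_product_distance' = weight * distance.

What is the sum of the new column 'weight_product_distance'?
57684

Step 1: For each record, compute weight * distance
Example calculations:
  17 * 172 = 2924
  45 * 332 = 14940
  43 * 171 = 7353
  ...
Step 2: Sum all derived values
Step 3: Total = 57684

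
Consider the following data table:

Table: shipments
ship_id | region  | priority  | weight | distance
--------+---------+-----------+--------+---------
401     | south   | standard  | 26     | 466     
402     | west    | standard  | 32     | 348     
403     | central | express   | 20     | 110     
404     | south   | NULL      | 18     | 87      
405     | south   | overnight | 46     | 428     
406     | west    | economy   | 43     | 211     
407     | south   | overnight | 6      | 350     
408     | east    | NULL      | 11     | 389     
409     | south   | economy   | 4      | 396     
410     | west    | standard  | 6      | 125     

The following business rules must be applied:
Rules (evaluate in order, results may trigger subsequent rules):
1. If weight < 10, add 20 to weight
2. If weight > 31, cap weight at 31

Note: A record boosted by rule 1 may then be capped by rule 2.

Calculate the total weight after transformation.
244

Step 1: Apply rule 1 to records with weight < 10
  - 3 records get bonus of 20
  - Of these, 0 records then exceed 31 and get capped
Step 2: Apply rule 2 to records with weight > 31
  - 3 records (original) are capped
Step 3: Calculate final sum = 244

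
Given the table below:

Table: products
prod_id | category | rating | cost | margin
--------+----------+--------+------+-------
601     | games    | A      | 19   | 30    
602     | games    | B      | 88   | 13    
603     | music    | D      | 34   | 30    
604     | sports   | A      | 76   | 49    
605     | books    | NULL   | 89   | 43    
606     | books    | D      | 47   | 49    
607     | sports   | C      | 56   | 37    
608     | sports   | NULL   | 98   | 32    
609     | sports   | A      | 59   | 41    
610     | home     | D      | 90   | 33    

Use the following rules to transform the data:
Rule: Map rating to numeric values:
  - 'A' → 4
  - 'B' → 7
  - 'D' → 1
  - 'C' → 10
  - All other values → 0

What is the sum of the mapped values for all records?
32

Step 1: Apply mapping to each record
Step 2: Count by status:
  'A': 3 records × 4 = 12
  'B': 1 records × 7 = 7
  'D': 3 records × 1 = 3
  'C': 1 records × 10 = 10
Step 3: Sum all mapped values = 32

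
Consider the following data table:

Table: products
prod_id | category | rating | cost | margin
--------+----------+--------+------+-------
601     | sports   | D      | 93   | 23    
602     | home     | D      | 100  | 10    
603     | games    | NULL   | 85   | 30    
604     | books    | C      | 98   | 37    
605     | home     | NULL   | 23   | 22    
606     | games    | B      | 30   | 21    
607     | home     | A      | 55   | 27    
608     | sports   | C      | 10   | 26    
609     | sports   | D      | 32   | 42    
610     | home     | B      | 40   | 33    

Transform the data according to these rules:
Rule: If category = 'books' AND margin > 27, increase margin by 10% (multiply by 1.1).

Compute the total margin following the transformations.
274.7

Step 1: Find records where category = 'books' AND margin > 27
Step 2: 1 records match, summing to 37
Step 3: After multiplier: 37 × 1.1 = 40.7
Step 4: Unaffected records sum: 234
Step 5: Final sum = 40.7 + 234 = 274.7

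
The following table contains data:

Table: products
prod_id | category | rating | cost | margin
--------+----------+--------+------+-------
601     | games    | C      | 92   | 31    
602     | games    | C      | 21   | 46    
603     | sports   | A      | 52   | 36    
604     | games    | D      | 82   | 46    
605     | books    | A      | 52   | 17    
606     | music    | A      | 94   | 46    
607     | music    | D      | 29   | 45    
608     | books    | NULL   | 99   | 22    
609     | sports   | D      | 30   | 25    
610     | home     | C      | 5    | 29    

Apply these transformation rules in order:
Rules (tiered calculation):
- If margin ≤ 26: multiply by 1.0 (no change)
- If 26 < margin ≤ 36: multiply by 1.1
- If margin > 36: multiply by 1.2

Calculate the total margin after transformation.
389.2

Step 1: Tier 1 (margin ≤ 26): 3 records, sum = 64 × 1.0 = 64.0
Step 2: Tier 2 (26 < margin ≤ 36): 3 records, sum = 96 × 1.1 = 105.6
Step 3: Tier 3 (margin > 36): 4 records, sum = 183 × 1.2 = 219.6
Step 4: Final sum = 64.0 + 105.6 + 219.6 = 389.2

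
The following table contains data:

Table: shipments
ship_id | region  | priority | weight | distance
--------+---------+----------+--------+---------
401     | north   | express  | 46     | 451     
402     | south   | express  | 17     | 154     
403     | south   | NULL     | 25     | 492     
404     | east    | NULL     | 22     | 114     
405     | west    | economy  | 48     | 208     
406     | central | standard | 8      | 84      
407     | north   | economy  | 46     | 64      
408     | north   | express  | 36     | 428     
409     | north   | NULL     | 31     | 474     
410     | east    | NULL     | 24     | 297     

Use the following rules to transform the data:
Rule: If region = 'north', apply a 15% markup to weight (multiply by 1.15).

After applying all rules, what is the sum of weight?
326.85

Step 1: Records with region = 'north' have total weight = 159
Step 2: Apply multiplier: 159 × 1.15 = 182.85
Step 3: Other records total: 144
Step 4: Final sum = 182.85 + 144 = 326.85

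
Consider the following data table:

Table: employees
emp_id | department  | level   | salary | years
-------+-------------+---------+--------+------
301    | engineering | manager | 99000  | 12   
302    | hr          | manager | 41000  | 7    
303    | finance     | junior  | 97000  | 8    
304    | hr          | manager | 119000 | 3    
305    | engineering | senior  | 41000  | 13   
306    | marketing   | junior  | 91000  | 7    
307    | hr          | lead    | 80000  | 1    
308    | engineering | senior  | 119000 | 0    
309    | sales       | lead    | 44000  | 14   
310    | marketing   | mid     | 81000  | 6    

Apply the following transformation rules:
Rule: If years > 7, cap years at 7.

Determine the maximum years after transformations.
7

Step 1: Original maximum years = 14
Step 2: Apply cap at 7
Step 3: 4 records had years > 7 and were capped
Step 4: Maximum after transformation = 7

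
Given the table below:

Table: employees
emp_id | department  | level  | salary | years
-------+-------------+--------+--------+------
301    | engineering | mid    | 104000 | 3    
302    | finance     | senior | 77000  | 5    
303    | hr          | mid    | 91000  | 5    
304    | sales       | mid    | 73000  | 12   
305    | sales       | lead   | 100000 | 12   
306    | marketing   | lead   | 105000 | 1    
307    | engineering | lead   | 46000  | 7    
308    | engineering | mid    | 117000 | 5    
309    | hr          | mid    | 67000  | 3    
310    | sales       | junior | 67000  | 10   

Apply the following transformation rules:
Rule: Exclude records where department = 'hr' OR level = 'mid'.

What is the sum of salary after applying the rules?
395000

Step 1: Find records where department = 'hr' OR level = 'mid'
Step 2: 5 records match, summing to 452000
Step 3: Original sum: 847000
Step 4: Remaining sum = 847000 - 452000 = 395000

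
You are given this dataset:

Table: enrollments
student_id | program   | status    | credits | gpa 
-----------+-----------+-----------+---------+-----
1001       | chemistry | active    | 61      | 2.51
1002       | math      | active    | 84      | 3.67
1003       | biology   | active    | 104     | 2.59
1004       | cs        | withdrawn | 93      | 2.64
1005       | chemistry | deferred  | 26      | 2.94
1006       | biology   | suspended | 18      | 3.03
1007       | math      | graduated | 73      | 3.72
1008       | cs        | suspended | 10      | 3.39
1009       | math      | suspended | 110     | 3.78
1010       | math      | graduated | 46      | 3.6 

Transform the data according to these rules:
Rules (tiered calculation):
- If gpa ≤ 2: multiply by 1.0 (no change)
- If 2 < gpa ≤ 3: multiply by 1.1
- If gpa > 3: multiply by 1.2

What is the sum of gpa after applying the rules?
37.18

Step 1: Tier 1 (gpa ≤ 2): 0 records, sum = 0 × 1.0 = 0.0
Step 2: Tier 2 (2 < gpa ≤ 3): 4 records, sum = 10.68 × 1.1 = 11.75
Step 3: Tier 3 (gpa > 3): 6 records, sum = 21.19 × 1.2 = 25.43
Step 4: Final sum = 0.0 + 11.75 + 25.43 = 37.18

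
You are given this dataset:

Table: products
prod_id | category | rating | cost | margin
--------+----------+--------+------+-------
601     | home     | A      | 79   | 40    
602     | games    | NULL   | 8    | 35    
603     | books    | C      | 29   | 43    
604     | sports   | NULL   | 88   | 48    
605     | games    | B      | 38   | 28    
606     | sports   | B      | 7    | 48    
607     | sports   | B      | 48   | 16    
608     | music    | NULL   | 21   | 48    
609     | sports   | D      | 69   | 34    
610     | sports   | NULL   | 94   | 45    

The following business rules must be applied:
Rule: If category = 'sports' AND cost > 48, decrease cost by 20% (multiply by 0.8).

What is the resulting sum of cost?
430.8

Step 1: Find records where category = 'sports' AND cost > 48
Step 2: 3 records match, summing to 251
Step 3: After multiplier: 251 × 0.8 = 200.8
Step 4: Unaffected records sum: 230
Step 5: Final sum = 200.8 + 230 = 430.8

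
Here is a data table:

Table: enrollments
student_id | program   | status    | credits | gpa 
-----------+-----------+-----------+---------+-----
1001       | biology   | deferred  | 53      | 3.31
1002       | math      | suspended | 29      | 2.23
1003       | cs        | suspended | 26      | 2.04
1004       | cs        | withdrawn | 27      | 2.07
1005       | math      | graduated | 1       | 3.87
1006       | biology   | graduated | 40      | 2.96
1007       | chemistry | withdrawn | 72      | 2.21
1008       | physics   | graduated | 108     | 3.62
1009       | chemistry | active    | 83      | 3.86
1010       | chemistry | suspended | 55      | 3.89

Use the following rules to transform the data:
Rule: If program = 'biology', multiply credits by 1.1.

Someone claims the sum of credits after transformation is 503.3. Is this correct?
Yes, the result is correct.

Step 1: Calculate the correct sum after transformation
Step 2: Apply multiplier 1.1 to records where program = 'biology'
Step 3: Correct result = 503.3
Step 4: Claimed result = 503.3
Step 5: 503.3 = 503.3 ✓
Conclusion: The claimed result is correct.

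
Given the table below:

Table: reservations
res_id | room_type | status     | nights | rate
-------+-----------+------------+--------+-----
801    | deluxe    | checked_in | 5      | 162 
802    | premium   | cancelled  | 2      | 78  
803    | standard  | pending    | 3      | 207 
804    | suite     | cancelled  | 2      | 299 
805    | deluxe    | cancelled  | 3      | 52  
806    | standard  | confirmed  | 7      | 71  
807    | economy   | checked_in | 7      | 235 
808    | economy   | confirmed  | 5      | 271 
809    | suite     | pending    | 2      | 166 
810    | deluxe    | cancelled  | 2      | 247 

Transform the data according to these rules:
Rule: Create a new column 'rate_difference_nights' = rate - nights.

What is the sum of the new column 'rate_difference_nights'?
1750

Step 1: For each record, compute rate - nights
Example calculations:
  162 - 5 = 157
  78 - 2 = 76
  207 - 3 = 204
  ...
Step 2: Sum all derived values
Step 3: Total = 1750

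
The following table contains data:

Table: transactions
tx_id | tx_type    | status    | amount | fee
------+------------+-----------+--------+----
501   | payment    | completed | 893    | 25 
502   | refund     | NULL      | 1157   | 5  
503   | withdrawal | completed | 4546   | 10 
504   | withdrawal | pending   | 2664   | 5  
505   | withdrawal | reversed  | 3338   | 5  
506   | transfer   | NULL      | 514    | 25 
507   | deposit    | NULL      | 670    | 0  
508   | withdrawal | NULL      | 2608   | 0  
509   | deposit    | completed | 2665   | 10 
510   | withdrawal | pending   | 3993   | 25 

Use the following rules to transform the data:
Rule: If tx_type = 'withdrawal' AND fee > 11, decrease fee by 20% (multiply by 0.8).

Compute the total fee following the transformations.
105.0

Step 1: Find records where tx_type = 'withdrawal' AND fee > 11
Step 2: 1 records match, summing to 25
Step 3: After multiplier: 25 × 0.8 = 20.0
Step 4: Unaffected records sum: 85
Step 5: Final sum = 20.0 + 85 = 105.0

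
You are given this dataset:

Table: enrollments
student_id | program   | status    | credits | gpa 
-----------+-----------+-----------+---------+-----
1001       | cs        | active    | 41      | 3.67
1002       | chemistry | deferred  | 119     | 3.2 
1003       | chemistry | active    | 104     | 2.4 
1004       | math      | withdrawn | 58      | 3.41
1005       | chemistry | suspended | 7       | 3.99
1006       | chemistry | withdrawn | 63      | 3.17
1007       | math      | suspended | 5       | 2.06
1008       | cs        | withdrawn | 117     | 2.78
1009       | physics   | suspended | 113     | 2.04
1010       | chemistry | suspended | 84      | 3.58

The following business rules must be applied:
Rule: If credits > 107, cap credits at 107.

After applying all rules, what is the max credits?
107

Step 1: Original maximum credits = 119
Step 2: Apply cap at 107
Step 3: 3 records had credits > 107 and were capped
Step 4: Maximum after transformation = 107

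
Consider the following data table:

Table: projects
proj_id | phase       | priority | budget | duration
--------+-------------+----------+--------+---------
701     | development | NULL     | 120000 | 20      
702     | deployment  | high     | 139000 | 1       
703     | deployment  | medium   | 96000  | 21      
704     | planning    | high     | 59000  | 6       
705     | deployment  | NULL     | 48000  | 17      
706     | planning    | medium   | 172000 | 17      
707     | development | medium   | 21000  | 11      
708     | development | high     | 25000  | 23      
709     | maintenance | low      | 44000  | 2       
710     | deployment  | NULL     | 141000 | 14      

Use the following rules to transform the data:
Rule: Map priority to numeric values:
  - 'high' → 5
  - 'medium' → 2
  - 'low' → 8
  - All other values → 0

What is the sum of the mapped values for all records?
29

Step 1: Apply mapping to each record
Step 2: Count by status:
  'high': 3 records × 5 = 15
  'medium': 3 records × 2 = 6
  'low': 1 records × 8 = 8
Step 3: Sum all mapped values = 29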